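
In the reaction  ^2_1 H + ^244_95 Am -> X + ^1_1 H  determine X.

Conserve mass number: 2 + 244 = A + 1, so A = 245.
Conserve atomic number: 1 + 95 = Z + 1, so Z = 95.
Z = 95 is americium, so the species is ^245_95 Am.

Am-245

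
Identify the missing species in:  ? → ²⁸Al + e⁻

Mg-28

Conserve mass number: A = 28 + 0, so A = 28.
Conserve atomic number: Z = 13 − 1, so Z = 12.
Z = 12 is magnesium, so the species is ²⁸Mg.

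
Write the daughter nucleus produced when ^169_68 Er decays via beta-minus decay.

Tm-169

Beta-minus decay: mass number changes by +0, atomic number by +1.
A: 169 = 169; Z: 68 + 1 = 69.
Z = 69 is thulium, so the daughter is ^169_69 Tm.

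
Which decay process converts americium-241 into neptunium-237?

alpha decay

ΔA = 237 − 241 = -4; ΔZ = 93 − 95 = -2.
A drops by 4 and Z drops by 2 — the signature of alpha emission.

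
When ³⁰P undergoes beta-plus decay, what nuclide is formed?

Beta-plus decay: mass number changes by +0, atomic number by -1.
A: 30 = 30; Z: 15 − 1 = 14.
Z = 14 is silicon, so the daughter is ³⁰Si.

Si-30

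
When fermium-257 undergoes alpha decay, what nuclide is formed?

Alpha decay: mass number changes by -4, atomic number by -2.
A: 257 − 4 = 253; Z: 100 − 2 = 98.
Z = 98 is californium, so the daughter is californium-253.

Cf-253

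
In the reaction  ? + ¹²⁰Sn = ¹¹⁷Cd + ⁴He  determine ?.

Conserve mass number: A + 120 = 117 + 4, so A = 1.
Conserve atomic number: Z + 50 = 48 + 2, so Z = 0.
A = 1 and Z = 0 is ¹n — a neutron.

neutron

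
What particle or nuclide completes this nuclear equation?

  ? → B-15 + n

B-16

Conserve mass number: A = 15 + 1, so A = 16.
Conserve atomic number: Z = 5 + 0, so Z = 5.
Z = 5 is boron, so the species is B-16.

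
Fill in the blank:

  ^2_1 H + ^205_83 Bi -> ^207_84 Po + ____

gamma ray

Conserve mass number: 2 + 205 = 207 + A, so A = 0.
Conserve atomic number: 1 + 83 = 84 + Z, so Z = 0.
A = 0 and Z = 0 is ^0_0 γ — a gamma ray.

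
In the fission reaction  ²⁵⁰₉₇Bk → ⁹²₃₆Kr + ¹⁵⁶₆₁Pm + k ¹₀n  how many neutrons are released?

Conserve mass number: 250 = 92 + 156 + k, so k = 250 − 248 = 2.
Check atomic number: 97 = 36 + 61 + 0 = 97. ✓

2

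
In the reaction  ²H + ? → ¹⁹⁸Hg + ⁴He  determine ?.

Tl-200

Conserve mass number: 2 + A = 198 + 4, so A = 200.
Conserve atomic number: 1 + Z = 80 + 2, so Z = 81.
Z = 81 is thallium, so the species is ²⁰⁰Tl.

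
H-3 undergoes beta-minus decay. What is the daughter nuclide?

Beta-minus decay: mass number changes by +0, atomic number by +1.
A: 3 = 3; Z: 1 + 1 = 2.
Z = 2 is helium, so the daughter is He-3.

He-3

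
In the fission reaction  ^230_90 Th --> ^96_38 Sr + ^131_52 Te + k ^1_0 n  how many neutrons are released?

Conserve mass number: 230 = 96 + 131 + k, so k = 230 − 227 = 3.
Check atomic number: 90 = 38 + 52 + 0 = 90. ✓

3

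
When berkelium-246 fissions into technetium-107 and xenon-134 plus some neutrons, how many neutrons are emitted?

Conserve mass number: 246 = 107 + 134 + k, so k = 246 − 241 = 5.
Check atomic number: 97 = 43 + 54 + 0 = 97. ✓

5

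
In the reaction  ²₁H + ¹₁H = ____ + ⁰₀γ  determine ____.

Conserve mass number: 2 + 1 = A + 0, so A = 3.
Conserve atomic number: 1 + 1 = Z + 0, so Z = 2.
Z = 2 is helium, so the species is ³₂He.

He-3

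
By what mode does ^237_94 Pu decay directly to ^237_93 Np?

ΔA = 237 − 237 = 0; ΔZ = 93 − 94 = -1.
A is unchanged and Z drops by 1 — a proton has become a neutron (β⁺ emission or electron capture).

beta-plus decay or electron capture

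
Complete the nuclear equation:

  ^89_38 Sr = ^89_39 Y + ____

Conserve mass number: 89 = 89 + A, so A = 0.
Conserve atomic number: 38 = 39 + Z, so Z = -1.
A = 0 and Z = -1 is ^0_-1 e — a beta-minus particle.

beta-minus particle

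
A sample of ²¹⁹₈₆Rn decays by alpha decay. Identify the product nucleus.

Po-215

Alpha decay: mass number changes by -4, atomic number by -2.
A: 219 − 4 = 215; Z: 86 − 2 = 84.
Z = 84 is polonium, so the daughter is ²¹⁵₈₄Po.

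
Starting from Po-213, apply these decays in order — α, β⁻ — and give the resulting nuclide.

Start: (A, Z) = (213, 84).
After α: (209, 82).
After β⁻: (209, 83).
Z = 83 is bismuth.

Bi-209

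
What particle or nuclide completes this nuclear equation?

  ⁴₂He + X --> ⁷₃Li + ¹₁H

alpha particle

Conserve mass number: 4 + A = 7 + 1, so A = 4.
Conserve atomic number: 2 + Z = 3 + 1, so Z = 2.
A = 4 and Z = 2 is ⁴₂He — an alpha particle.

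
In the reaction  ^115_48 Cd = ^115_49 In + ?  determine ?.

beta-minus particle

Conserve mass number: 115 = 115 + A, so A = 0.
Conserve atomic number: 48 = 49 + Z, so Z = -1.
A = 0 and Z = -1 is ^0_-1 e — a beta-minus particle.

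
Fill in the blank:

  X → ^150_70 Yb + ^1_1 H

Lu-151

Conserve mass number: A = 150 + 1, so A = 151.
Conserve atomic number: Z = 70 + 1, so Z = 71.
Z = 71 is lutetium, so the species is ^151_71 Lu.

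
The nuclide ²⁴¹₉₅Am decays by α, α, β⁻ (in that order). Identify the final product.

U-233

Start: (A, Z) = (241, 95).
After α: (237, 93).
After α: (233, 91).
After β⁻: (233, 92).
Z = 92 is uranium.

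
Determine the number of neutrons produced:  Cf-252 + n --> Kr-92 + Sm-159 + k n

Conserve mass number: 253 = 92 + 159 + k, so k = 253 − 251 = 2.
Check atomic number: 98 = 36 + 62 + 0 = 98. ✓

2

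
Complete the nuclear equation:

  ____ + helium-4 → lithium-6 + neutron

Conserve mass number: A + 4 = 6 + 1, so A = 3.
Conserve atomic number: Z + 2 = 3 + 0, so Z = 1.
A = 3 and Z = 1 is hydrogen-3 — a triton.

triton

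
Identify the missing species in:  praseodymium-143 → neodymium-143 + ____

Conserve mass number: 143 = 143 + A, so A = 0.
Conserve atomic number: 59 = 60 + Z, so Z = -1.
A = 0 and Z = -1 is e⁻ — a beta-minus particle.

beta-minus particle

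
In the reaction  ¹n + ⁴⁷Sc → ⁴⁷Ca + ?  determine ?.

proton

Conserve mass number: 1 + 47 = 47 + A, so A = 1.
Conserve atomic number: 0 + 21 = 20 + Z, so Z = 1.
A = 1 and Z = 1 is ¹H — a proton.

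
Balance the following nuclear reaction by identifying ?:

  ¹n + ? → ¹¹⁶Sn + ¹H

Conserve mass number: 1 + A = 116 + 1, so A = 116.
Conserve atomic number: 0 + Z = 50 + 1, so Z = 51.
Z = 51 is antimony, so the species is ¹¹⁶Sb.

Sb-116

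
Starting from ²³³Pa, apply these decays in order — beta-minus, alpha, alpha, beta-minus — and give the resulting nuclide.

Start: (A, Z) = (233, 91).
After β⁻: (233, 92).
After α: (229, 90).
After α: (225, 88).
After β⁻: (225, 89).
Z = 89 is actinium.

Ac-225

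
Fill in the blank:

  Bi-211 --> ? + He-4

Tl-207

Conserve mass number: 211 = A + 4, so A = 207.
Conserve atomic number: 83 = Z + 2, so Z = 81.
Z = 81 is thallium, so the species is Tl-207.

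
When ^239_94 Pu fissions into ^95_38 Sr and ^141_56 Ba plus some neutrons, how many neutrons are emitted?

Conserve mass number: 239 = 95 + 141 + k, so k = 239 − 236 = 3.
Check atomic number: 94 = 38 + 56 + 0 = 94. ✓

3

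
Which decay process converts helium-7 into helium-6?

ΔA = 6 − 7 = -1; ΔZ = 2 − 2 = +0.
A drops by 1 with Z unchanged — a neutron was emitted.

neutron emission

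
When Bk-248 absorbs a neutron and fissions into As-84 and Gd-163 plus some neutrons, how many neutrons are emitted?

Conserve mass number: 249 = 84 + 163 + k, so k = 249 − 247 = 2.
Check atomic number: 97 = 33 + 64 + 0 = 97. ✓

2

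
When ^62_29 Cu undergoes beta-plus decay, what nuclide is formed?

Ni-62

Beta-plus decay: mass number changes by +0, atomic number by -1.
A: 62 = 62; Z: 29 − 1 = 28.
Z = 28 is nickel, so the daughter is ^62_28 Ni.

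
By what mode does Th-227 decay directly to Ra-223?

ΔA = 223 − 227 = -4; ΔZ = 88 − 90 = -2.
A drops by 4 and Z drops by 2 — the signature of alpha emission.

alpha decay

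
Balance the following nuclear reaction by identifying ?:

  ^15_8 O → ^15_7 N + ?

positron

Conserve mass number: 15 = 15 + A, so A = 0.
Conserve atomic number: 8 = 7 + Z, so Z = 1.
A = 0 and Z = 1 is ^0_1 e — a positron.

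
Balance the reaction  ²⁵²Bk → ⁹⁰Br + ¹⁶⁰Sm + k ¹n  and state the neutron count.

2

Conserve mass number: 252 = 90 + 160 + k, so k = 252 − 250 = 2.
Check atomic number: 97 = 35 + 62 + 0 = 97. ✓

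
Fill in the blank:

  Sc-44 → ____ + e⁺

Conserve mass number: 44 = A + 0, so A = 44.
Conserve atomic number: 21 = Z + 1, so Z = 20.
Z = 20 is calcium, so the species is Ca-44.

Ca-44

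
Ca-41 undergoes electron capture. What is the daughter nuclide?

Electron capture: mass number changes by +0, atomic number by -1.
A: 41 = 41; Z: 20 − 1 = 19.
Z = 19 is potassium, so the daughter is K-41.

K-41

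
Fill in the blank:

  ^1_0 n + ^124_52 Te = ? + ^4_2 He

Sn-121

Conserve mass number: 1 + 124 = A + 4, so A = 121.
Conserve atomic number: 0 + 52 = Z + 2, so Z = 50.
Z = 50 is tin, so the species is ^121_50 Sn.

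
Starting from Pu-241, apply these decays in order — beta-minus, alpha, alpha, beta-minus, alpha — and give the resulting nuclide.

Start: (A, Z) = (241, 94).
After β⁻: (241, 95).
After α: (237, 93).
After α: (233, 91).
After β⁻: (233, 92).
After α: (229, 90).
Z = 90 is thorium.

Th-229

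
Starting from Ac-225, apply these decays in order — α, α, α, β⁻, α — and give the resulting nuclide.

Pb-209

Start: (A, Z) = (225, 89).
After α: (221, 87).
After α: (217, 85).
After α: (213, 83).
After β⁻: (213, 84).
After α: (209, 82).
Z = 82 is lead.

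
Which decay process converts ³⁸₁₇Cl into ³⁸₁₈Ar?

ΔA = 38 − 38 = 0; ΔZ = 18 − 17 = +1.
A is unchanged and Z rises by 1 — a neutron has become a proton (β⁻ decay).

beta-minus decay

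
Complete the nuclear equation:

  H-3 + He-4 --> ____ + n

Conserve mass number: 3 + 4 = A + 1, so A = 6.
Conserve atomic number: 1 + 2 = Z + 0, so Z = 3.
Z = 3 is lithium, so the species is Li-6.

Li-6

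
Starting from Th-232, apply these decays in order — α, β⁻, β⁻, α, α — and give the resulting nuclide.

Rn-220

Start: (A, Z) = (232, 90).
After α: (228, 88).
After β⁻: (228, 89).
After β⁻: (228, 90).
After α: (224, 88).
After α: (220, 86).
Z = 86 is radon.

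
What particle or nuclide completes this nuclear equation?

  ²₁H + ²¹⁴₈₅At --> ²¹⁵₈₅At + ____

Conserve mass number: 2 + 214 = 215 + A, so A = 1.
Conserve atomic number: 1 + 85 = 85 + Z, so Z = 1.
A = 1 and Z = 1 is ¹₁H — a proton.

proton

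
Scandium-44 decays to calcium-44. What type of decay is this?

beta-plus decay or electron capture

ΔA = 44 − 44 = 0; ΔZ = 20 − 21 = -1.
A is unchanged and Z drops by 1 — a proton has become a neutron (β⁺ emission or electron capture).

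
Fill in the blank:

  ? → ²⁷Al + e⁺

Conserve mass number: A = 27 + 0, so A = 27.
Conserve atomic number: Z = 13 + 1, so Z = 14.
Z = 14 is silicon, so the species is ²⁷Si.

Si-27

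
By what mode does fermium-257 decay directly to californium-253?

alpha decay

ΔA = 253 − 257 = -4; ΔZ = 98 − 100 = -2.
A drops by 4 and Z drops by 2 — the signature of alpha emission.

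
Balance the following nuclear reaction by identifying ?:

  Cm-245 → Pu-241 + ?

Conserve mass number: 245 = 241 + A, so A = 4.
Conserve atomic number: 96 = 94 + Z, so Z = 2.
A = 4 and Z = 2 is He-4 — an alpha particle.

alpha particle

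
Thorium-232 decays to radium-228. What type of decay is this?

ΔA = 228 − 232 = -4; ΔZ = 88 − 90 = -2.
A drops by 4 and Z drops by 2 — the signature of alpha emission.

alpha decay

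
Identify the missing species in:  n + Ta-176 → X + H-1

Conserve mass number: 1 + 176 = A + 1, so A = 176.
Conserve atomic number: 0 + 73 = Z + 1, so Z = 72.
Z = 72 is hafnium, so the species is Hf-176.

Hf-176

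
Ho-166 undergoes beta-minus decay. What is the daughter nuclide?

Beta-minus decay: mass number changes by +0, atomic number by +1.
A: 166 = 166; Z: 67 + 1 = 68.
Z = 68 is erbium, so the daughter is Er-166.

Er-166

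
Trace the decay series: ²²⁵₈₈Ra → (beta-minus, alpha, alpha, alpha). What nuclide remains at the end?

Start: (A, Z) = (225, 88).
After β⁻: (225, 89).
After α: (221, 87).
After α: (217, 85).
After α: (213, 83).
Z = 83 is bismuth.

Bi-213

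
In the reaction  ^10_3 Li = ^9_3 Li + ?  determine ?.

neutron

Conserve mass number: 10 = 9 + A, so A = 1.
Conserve atomic number: 3 = 3 + Z, so Z = 0.
A = 1 and Z = 0 is ^1_0 n — a neutron.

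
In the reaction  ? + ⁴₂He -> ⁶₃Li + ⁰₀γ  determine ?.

Conserve mass number: A + 4 = 6 + 0, so A = 2.
Conserve atomic number: Z + 2 = 3 + 0, so Z = 1.
A = 2 and Z = 1 is ²₁H — a deuteron.

deuteron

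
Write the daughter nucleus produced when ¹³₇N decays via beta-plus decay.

Beta-plus decay: mass number changes by +0, atomic number by -1.
A: 13 = 13; Z: 7 − 1 = 6.
Z = 6 is carbon, so the daughter is ¹³₆C.

C-13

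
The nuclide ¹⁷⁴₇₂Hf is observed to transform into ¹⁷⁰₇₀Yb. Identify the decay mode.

ΔA = 170 − 174 = -4; ΔZ = 70 − 72 = -2.
A drops by 4 and Z drops by 2 — the signature of alpha emission.

alpha decay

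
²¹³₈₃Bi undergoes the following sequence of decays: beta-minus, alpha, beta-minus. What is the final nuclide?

Start: (A, Z) = (213, 83).
After β⁻: (213, 84).
After α: (209, 82).
After β⁻: (209, 83).
Z = 83 is bismuth.

Bi-209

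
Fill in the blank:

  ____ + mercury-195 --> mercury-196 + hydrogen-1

deuteron

Conserve mass number: A + 195 = 196 + 1, so A = 2.
Conserve atomic number: Z + 80 = 80 + 1, so Z = 1.
A = 2 and Z = 1 is hydrogen-2 — a deuteron.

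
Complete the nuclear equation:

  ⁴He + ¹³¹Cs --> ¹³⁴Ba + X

proton

Conserve mass number: 4 + 131 = 134 + A, so A = 1.
Conserve atomic number: 2 + 55 = 56 + Z, so Z = 1.
A = 1 and Z = 1 is ¹H — a proton.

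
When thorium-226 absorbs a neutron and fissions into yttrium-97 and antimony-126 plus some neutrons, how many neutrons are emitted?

4

Conserve mass number: 227 = 97 + 126 + k, so k = 227 − 223 = 4.
Check atomic number: 90 = 39 + 51 + 0 = 90. ✓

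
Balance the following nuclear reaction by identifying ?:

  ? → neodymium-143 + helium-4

Conserve mass number: A = 143 + 4, so A = 147.
Conserve atomic number: Z = 60 + 2, so Z = 62.
Z = 62 is samarium, so the species is samarium-147.

Sm-147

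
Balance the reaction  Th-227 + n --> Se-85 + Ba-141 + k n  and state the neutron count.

2

Conserve mass number: 228 = 85 + 141 + k, so k = 228 − 226 = 2.
Check atomic number: 90 = 34 + 56 + 0 = 90. ✓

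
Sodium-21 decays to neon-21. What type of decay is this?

beta-plus decay or electron capture

ΔA = 21 − 21 = 0; ΔZ = 10 − 11 = -1.
A is unchanged and Z drops by 1 — a proton has become a neutron (β⁺ emission or electron capture).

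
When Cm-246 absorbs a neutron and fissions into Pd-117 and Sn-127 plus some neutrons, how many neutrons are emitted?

3

Conserve mass number: 247 = 117 + 127 + k, so k = 247 − 244 = 3.
Check atomic number: 96 = 46 + 50 + 0 = 96. ✓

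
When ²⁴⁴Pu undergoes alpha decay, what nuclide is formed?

U-240

Alpha decay: mass number changes by -4, atomic number by -2.
A: 244 − 4 = 240; Z: 94 − 2 = 92.
Z = 92 is uranium, so the daughter is ²⁴⁰U.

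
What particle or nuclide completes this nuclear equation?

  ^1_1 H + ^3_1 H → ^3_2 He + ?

Conserve mass number: 1 + 3 = 3 + A, so A = 1.
Conserve atomic number: 1 + 1 = 2 + Z, so Z = 0.
A = 1 and Z = 0 is ^1_0 n — a neutron.

neutron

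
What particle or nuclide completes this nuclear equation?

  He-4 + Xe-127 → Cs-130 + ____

proton

Conserve mass number: 4 + 127 = 130 + A, so A = 1.
Conserve atomic number: 2 + 54 = 55 + Z, so Z = 1.
A = 1 and Z = 1 is H-1 — a proton.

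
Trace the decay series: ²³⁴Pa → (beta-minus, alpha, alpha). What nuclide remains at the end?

Ra-226

Start: (A, Z) = (234, 91).
After β⁻: (234, 92).
After α: (230, 90).
After α: (226, 88).
Z = 88 is radium.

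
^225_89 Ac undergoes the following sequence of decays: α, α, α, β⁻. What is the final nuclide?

Start: (A, Z) = (225, 89).
After α: (221, 87).
After α: (217, 85).
After α: (213, 83).
After β⁻: (213, 84).
Z = 84 is polonium.

Po-213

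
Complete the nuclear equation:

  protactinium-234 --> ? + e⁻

Conserve mass number: 234 = A + 0, so A = 234.
Conserve atomic number: 91 = Z − 1, so Z = 92.
Z = 92 is uranium, so the species is uranium-234.

U-234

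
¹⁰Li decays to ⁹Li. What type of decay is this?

ΔA = 9 − 10 = -1; ΔZ = 3 − 3 = +0.
A drops by 1 with Z unchanged — a neutron was emitted.

neutron emission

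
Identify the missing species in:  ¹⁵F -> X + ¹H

O-14

Conserve mass number: 15 = A + 1, so A = 14.
Conserve atomic number: 9 = Z + 1, so Z = 8.
Z = 8 is oxygen, so the species is ¹⁴O.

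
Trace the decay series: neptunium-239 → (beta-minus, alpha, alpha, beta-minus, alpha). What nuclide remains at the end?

Start: (A, Z) = (239, 93).
After β⁻: (239, 94).
After α: (235, 92).
After α: (231, 90).
After β⁻: (231, 91).
After α: (227, 89).
Z = 89 is actinium.

Ac-227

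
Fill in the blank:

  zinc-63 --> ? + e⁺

Conserve mass number: 63 = A + 0, so A = 63.
Conserve atomic number: 30 = Z + 1, so Z = 29.
Z = 29 is copper, so the species is copper-63.

Cu-63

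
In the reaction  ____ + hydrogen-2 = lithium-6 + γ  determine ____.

Conserve mass number: A + 2 = 6 + 0, so A = 4.
Conserve atomic number: Z + 1 = 3 + 0, so Z = 2.
A = 4 and Z = 2 is helium-4 — an alpha particle.

alpha particle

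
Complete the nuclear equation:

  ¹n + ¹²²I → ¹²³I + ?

gamma ray

Conserve mass number: 1 + 122 = 123 + A, so A = 0.
Conserve atomic number: 0 + 53 = 53 + Z, so Z = 0.
A = 0 and Z = 0 is γ — a gamma ray.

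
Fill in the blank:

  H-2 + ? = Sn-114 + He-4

Sb-116

Conserve mass number: 2 + A = 114 + 4, so A = 116.
Conserve atomic number: 1 + Z = 50 + 2, so Z = 51.
Z = 51 is antimony, so the species is Sb-116.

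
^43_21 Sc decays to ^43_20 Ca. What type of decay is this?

beta-plus decay or electron capture

ΔA = 43 − 43 = 0; ΔZ = 20 − 21 = -1.
A is unchanged and Z drops by 1 — a proton has become a neutron (β⁺ emission or electron capture).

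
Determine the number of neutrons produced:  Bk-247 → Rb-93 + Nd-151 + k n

3

Conserve mass number: 247 = 93 + 151 + k, so k = 247 − 244 = 3.
Check atomic number: 97 = 37 + 60 + 0 = 97. ✓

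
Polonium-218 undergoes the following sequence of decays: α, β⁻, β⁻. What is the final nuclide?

Po-214

Start: (A, Z) = (218, 84).
After α: (214, 82).
After β⁻: (214, 83).
After β⁻: (214, 84).
Z = 84 is polonium.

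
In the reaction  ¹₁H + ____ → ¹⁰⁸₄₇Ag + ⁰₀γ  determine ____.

Pd-107

Conserve mass number: 1 + A = 108 + 0, so A = 107.
Conserve atomic number: 1 + Z = 47 + 0, so Z = 46.
Z = 46 is palladium, so the species is ¹⁰⁷₄₆Pd.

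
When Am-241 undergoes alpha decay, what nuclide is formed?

Np-237

Alpha decay: mass number changes by -4, atomic number by -2.
A: 241 − 4 = 237; Z: 95 − 2 = 93.
Z = 93 is neptunium, so the daughter is Np-237.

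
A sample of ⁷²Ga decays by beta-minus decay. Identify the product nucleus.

Beta-minus decay: mass number changes by +0, atomic number by +1.
A: 72 = 72; Z: 31 + 1 = 32.
Z = 32 is germanium, so the daughter is ⁷²Ge.

Ge-72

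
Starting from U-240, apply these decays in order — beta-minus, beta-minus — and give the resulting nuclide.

Start: (A, Z) = (240, 92).
After β⁻: (240, 93).
After β⁻: (240, 94).
Z = 94 is plutonium.

Pu-240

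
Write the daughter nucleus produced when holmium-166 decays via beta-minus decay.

Beta-minus decay: mass number changes by +0, atomic number by +1.
A: 166 = 166; Z: 67 + 1 = 68.
Z = 68 is erbium, so the daughter is erbium-166.

Er-166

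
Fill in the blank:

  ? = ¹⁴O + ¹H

F-15

Conserve mass number: A = 14 + 1, so A = 15.
Conserve atomic number: Z = 8 + 1, so Z = 9.
Z = 9 is fluorine, so the species is ¹⁵F.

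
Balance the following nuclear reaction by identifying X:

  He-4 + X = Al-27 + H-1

Mg-24

Conserve mass number: 4 + A = 27 + 1, so A = 24.
Conserve atomic number: 2 + Z = 13 + 1, so Z = 12.
Z = 12 is magnesium, so the species is Mg-24.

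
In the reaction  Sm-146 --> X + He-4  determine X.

Nd-142

Conserve mass number: 146 = A + 4, so A = 142.
Conserve atomic number: 62 = Z + 2, so Z = 60.
Z = 60 is neodymium, so the species is Nd-142.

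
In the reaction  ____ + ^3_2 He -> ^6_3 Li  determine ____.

triton

Conserve mass number: A + 3 = 6, so A = 3.
Conserve atomic number: Z + 2 = 3, so Z = 1.
A = 3 and Z = 1 is ^3_1 H — a triton.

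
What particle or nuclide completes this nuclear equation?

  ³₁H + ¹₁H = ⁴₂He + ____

gamma ray

Conserve mass number: 3 + 1 = 4 + A, so A = 0.
Conserve atomic number: 1 + 1 = 2 + Z, so Z = 0.
A = 0 and Z = 0 is ⁰₀γ — a gamma ray.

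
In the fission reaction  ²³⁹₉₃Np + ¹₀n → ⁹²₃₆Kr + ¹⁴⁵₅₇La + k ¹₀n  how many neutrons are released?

3

Conserve mass number: 240 = 92 + 145 + k, so k = 240 − 237 = 3.
Check atomic number: 93 = 36 + 57 + 0 = 93. ✓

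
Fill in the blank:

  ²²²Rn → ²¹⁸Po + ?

Conserve mass number: 222 = 218 + A, so A = 4.
Conserve atomic number: 86 = 84 + Z, so Z = 2.
A = 4 and Z = 2 is ⁴He — an alpha particle.

alpha particle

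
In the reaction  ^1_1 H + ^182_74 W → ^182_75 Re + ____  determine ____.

neutron

Conserve mass number: 1 + 182 = 182 + A, so A = 1.
Conserve atomic number: 1 + 74 = 75 + Z, so Z = 0.
A = 1 and Z = 0 is ^1_0 n — a neutron.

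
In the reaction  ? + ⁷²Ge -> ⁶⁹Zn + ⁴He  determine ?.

Conserve mass number: A + 72 = 69 + 4, so A = 1.
Conserve atomic number: Z + 32 = 30 + 2, so Z = 0.
A = 1 and Z = 0 is ¹n — a neutron.

neutron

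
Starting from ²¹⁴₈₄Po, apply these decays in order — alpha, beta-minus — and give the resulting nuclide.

Start: (A, Z) = (214, 84).
After α: (210, 82).
After β⁻: (210, 83).
Z = 83 is bismuth.

Bi-210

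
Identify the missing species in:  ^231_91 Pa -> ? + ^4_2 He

Ac-227

Conserve mass number: 231 = A + 4, so A = 227.
Conserve atomic number: 91 = Z + 2, so Z = 89.
Z = 89 is actinium, so the species is ^227_89 Ac.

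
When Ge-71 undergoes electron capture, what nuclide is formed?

Electron capture: mass number changes by +0, atomic number by -1.
A: 71 = 71; Z: 32 − 1 = 31.
Z = 31 is gallium, so the daughter is Ga-71.

Ga-71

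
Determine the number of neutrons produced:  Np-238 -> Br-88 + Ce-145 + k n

Conserve mass number: 238 = 88 + 145 + k, so k = 238 − 233 = 5.
Check atomic number: 93 = 35 + 58 + 0 = 93. ✓

5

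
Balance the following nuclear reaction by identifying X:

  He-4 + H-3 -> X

Conserve mass number: 4 + 3 = A, so A = 7.
Conserve atomic number: 2 + 1 = Z, so Z = 3.
Z = 3 is lithium, so the species is Li-7.

Li-7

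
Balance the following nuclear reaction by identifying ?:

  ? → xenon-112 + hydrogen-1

Cs-113

Conserve mass number: A = 112 + 1, so A = 113.
Conserve atomic number: Z = 54 + 1, so Z = 55.
Z = 55 is caesium, so the species is caesium-113.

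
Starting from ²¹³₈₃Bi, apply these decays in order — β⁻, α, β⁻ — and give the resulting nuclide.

Bi-209

Start: (A, Z) = (213, 83).
After β⁻: (213, 84).
After α: (209, 82).
After β⁻: (209, 83).
Z = 83 is bismuth.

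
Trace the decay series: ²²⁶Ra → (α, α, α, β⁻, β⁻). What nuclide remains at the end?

Start: (A, Z) = (226, 88).
After α: (222, 86).
After α: (218, 84).
After α: (214, 82).
After β⁻: (214, 83).
After β⁻: (214, 84).
Z = 84 is polonium.

Po-214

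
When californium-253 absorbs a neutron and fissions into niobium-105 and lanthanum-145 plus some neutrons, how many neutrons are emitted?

Conserve mass number: 254 = 105 + 145 + k, so k = 254 − 250 = 4.
Check atomic number: 98 = 41 + 57 + 0 = 98. ✓

4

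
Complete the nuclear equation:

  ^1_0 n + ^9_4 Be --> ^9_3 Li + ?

Conserve mass number: 1 + 9 = 9 + A, so A = 1.
Conserve atomic number: 0 + 4 = 3 + Z, so Z = 1.
A = 1 and Z = 1 is ^1_1 H — a proton.

proton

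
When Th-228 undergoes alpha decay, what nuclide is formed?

Ra-224

Alpha decay: mass number changes by -4, atomic number by -2.
A: 228 − 4 = 224; Z: 90 − 2 = 88.
Z = 88 is radium, so the daughter is Ra-224.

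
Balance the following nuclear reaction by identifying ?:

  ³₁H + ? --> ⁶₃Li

Conserve mass number: 3 + A = 6, so A = 3.
Conserve atomic number: 1 + Z = 3, so Z = 2.
Z = 2 is helium, so the species is ³₂He.

He-3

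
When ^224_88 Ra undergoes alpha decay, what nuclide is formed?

Rn-220

Alpha decay: mass number changes by -4, atomic number by -2.
A: 224 − 4 = 220; Z: 88 − 2 = 86.
Z = 86 is radon, so the daughter is ^220_86 Rn.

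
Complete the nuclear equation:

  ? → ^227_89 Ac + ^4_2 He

Pa-231

Conserve mass number: A = 227 + 4, so A = 231.
Conserve atomic number: Z = 89 + 2, so Z = 91.
Z = 91 is protactinium, so the species is ^231_91 Pa.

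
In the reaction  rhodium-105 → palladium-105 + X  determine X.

Conserve mass number: 105 = 105 + A, so A = 0.
Conserve atomic number: 45 = 46 + Z, so Z = -1.
A = 0 and Z = -1 is e⁻ — a beta-minus particle.

beta-minus particle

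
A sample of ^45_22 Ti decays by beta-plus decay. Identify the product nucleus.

Beta-plus decay: mass number changes by +0, atomic number by -1.
A: 45 = 45; Z: 22 − 1 = 21.
Z = 21 is scandium, so the daughter is ^45_21 Sc.

Sc-45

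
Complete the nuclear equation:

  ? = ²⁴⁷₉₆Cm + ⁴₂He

Cf-251

Conserve mass number: A = 247 + 4, so A = 251.
Conserve atomic number: Z = 96 + 2, so Z = 98.
Z = 98 is californium, so the species is ²⁵¹₉₈Cf.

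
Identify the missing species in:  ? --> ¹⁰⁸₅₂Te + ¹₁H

I-109

Conserve mass number: A = 108 + 1, so A = 109.
Conserve atomic number: Z = 52 + 1, so Z = 53.
Z = 53 is iodine, so the species is ¹⁰⁹₅₃I.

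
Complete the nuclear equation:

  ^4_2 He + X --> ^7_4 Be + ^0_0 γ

He-3

Conserve mass number: 4 + A = 7 + 0, so A = 3.
Conserve atomic number: 2 + Z = 4 + 0, so Z = 2.
Z = 2 is helium, so the species is ^3_2 He.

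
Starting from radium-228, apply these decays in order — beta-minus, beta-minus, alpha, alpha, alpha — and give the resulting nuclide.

Start: (A, Z) = (228, 88).
After β⁻: (228, 89).
After β⁻: (228, 90).
After α: (224, 88).
After α: (220, 86).
After α: (216, 84).
Z = 84 is polonium.

Po-216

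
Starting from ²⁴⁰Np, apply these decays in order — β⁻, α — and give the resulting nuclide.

U-236

Start: (A, Z) = (240, 93).
After β⁻: (240, 94).
After α: (236, 92).
Z = 92 is uranium.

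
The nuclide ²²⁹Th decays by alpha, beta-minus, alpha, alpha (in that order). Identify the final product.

At-217

Start: (A, Z) = (229, 90).
After α: (225, 88).
After β⁻: (225, 89).
After α: (221, 87).
After α: (217, 85).
Z = 85 is astatine.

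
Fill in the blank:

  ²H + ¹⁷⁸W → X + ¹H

W-179

Conserve mass number: 2 + 178 = A + 1, so A = 179.
Conserve atomic number: 1 + 74 = Z + 1, so Z = 74.
Z = 74 is tungsten, so the species is ¹⁷⁹W.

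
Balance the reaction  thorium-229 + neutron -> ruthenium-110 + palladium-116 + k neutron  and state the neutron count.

Conserve mass number: 230 = 110 + 116 + k, so k = 230 − 226 = 4.
Check atomic number: 90 = 44 + 46 + 0 = 90. ✓

4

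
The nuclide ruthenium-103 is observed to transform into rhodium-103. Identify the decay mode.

beta-minus decay

ΔA = 103 − 103 = 0; ΔZ = 45 − 44 = +1.
A is unchanged and Z rises by 1 — a neutron has become a proton (β⁻ decay).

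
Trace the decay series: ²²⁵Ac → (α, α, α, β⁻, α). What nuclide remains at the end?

Start: (A, Z) = (225, 89).
After α: (221, 87).
After α: (217, 85).
After α: (213, 83).
After β⁻: (213, 84).
After α: (209, 82).
Z = 82 is lead.

Pb-209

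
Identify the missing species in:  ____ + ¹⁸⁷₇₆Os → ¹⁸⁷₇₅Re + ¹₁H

Conserve mass number: A + 187 = 187 + 1, so A = 1.
Conserve atomic number: Z + 76 = 75 + 1, so Z = 0.
A = 1 and Z = 0 is ¹₀n — a neutron.

neutron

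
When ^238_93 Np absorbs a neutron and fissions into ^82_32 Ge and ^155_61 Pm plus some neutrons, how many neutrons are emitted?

Conserve mass number: 239 = 82 + 155 + k, so k = 239 − 237 = 2.
Check atomic number: 93 = 32 + 61 + 0 = 93. ✓

2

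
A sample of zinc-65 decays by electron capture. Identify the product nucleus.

Electron capture: mass number changes by +0, atomic number by -1.
A: 65 = 65; Z: 30 − 1 = 29.
Z = 29 is copper, so the daughter is copper-65.

Cu-65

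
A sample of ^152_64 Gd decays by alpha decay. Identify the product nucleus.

Sm-148

Alpha decay: mass number changes by -4, atomic number by -2.
A: 152 − 4 = 148; Z: 64 − 2 = 62.
Z = 62 is samarium, so the daughter is ^148_62 Sm.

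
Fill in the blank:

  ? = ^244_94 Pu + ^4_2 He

Cm-248

Conserve mass number: A = 244 + 4, so A = 248.
Conserve atomic number: Z = 94 + 2, so Z = 96.
Z = 96 is curium, so the species is ^248_96 Cm.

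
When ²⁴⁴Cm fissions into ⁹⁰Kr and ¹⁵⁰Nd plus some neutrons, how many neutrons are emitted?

4

Conserve mass number: 244 = 90 + 150 + k, so k = 244 − 240 = 4.
Check atomic number: 96 = 36 + 60 + 0 = 96. ✓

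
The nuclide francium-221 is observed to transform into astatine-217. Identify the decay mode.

ΔA = 217 − 221 = -4; ΔZ = 85 − 87 = -2.
A drops by 4 and Z drops by 2 — the signature of alpha emission.

alpha decay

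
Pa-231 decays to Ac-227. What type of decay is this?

alpha decay

ΔA = 227 − 231 = -4; ΔZ = 89 − 91 = -2.
A drops by 4 and Z drops by 2 — the signature of alpha emission.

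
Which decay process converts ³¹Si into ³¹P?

beta-minus decay

ΔA = 31 − 31 = 0; ΔZ = 15 − 14 = +1.
A is unchanged and Z rises by 1 — a neutron has become a proton (β⁻ decay).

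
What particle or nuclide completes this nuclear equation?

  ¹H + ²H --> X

He-3

Conserve mass number: 1 + 2 = A, so A = 3.
Conserve atomic number: 1 + 1 = Z, so Z = 2.
Z = 2 is helium, so the species is ³He.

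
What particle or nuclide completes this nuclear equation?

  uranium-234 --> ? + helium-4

Conserve mass number: 234 = A + 4, so A = 230.
Conserve atomic number: 92 = Z + 2, so Z = 90.
Z = 90 is thorium, so the species is thorium-230.

Th-230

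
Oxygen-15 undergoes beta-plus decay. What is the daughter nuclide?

Beta-plus decay: mass number changes by +0, atomic number by -1.
A: 15 = 15; Z: 8 − 1 = 7.
Z = 7 is nitrogen, so the daughter is nitrogen-15.

N-15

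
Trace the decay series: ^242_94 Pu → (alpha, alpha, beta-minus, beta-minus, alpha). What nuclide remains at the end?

Start: (A, Z) = (242, 94).
After α: (238, 92).
After α: (234, 90).
After β⁻: (234, 91).
After β⁻: (234, 92).
After α: (230, 90).
Z = 90 is thorium.

Th-230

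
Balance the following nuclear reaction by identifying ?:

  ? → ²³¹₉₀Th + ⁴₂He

U-235

Conserve mass number: A = 231 + 4, so A = 235.
Conserve atomic number: Z = 90 + 2, so Z = 92.
Z = 92 is uranium, so the species is ²³⁵₉₂U.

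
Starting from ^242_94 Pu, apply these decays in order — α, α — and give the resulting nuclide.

Th-234

Start: (A, Z) = (242, 94).
After α: (238, 92).
After α: (234, 90).
Z = 90 is thorium.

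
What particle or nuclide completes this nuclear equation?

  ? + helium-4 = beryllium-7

He-3

Conserve mass number: A + 4 = 7, so A = 3.
Conserve atomic number: Z + 2 = 4, so Z = 2.
Z = 2 is helium, so the species is helium-3.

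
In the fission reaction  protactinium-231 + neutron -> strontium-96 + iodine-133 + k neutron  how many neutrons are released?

3

Conserve mass number: 232 = 96 + 133 + k, so k = 232 − 229 = 3.
Check atomic number: 91 = 38 + 53 + 0 = 91. ✓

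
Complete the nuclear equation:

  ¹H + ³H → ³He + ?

Conserve mass number: 1 + 3 = 3 + A, so A = 1.
Conserve atomic number: 1 + 1 = 2 + Z, so Z = 0.
A = 1 and Z = 0 is ¹n — a neutron.

neutron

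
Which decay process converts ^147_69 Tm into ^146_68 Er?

ΔA = 146 − 147 = -1; ΔZ = 68 − 69 = -1.
A drops by 1 and Z drops by 1 — a proton was emitted.

proton emission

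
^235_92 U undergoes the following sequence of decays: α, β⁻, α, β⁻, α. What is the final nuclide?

Start: (A, Z) = (235, 92).
After α: (231, 90).
After β⁻: (231, 91).
After α: (227, 89).
After β⁻: (227, 90).
After α: (223, 88).
Z = 88 is radium.

Ra-223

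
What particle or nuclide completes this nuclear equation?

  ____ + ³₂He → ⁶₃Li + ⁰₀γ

triton

Conserve mass number: A + 3 = 6 + 0, so A = 3.
Conserve atomic number: Z + 2 = 3 + 0, so Z = 1.
A = 3 and Z = 1 is ³₁H — a triton.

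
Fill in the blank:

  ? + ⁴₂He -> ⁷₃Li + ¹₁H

Conserve mass number: A + 4 = 7 + 1, so A = 4.
Conserve atomic number: Z + 2 = 3 + 1, so Z = 2.
A = 4 and Z = 2 is ⁴₂He — an alpha particle.

alpha particle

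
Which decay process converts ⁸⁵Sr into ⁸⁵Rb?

ΔA = 85 − 85 = 0; ΔZ = 37 − 38 = -1.
A is unchanged and Z drops by 1 — a proton has become a neutron (β⁺ emission or electron capture).

beta-plus decay or electron capture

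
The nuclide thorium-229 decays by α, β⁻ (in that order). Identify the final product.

Start: (A, Z) = (229, 90).
After α: (225, 88).
After β⁻: (225, 89).
Z = 89 is actinium.

Ac-225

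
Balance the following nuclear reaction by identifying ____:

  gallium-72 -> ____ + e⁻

Conserve mass number: 72 = A + 0, so A = 72.
Conserve atomic number: 31 = Z − 1, so Z = 32.
Z = 32 is germanium, so the species is germanium-72.

Ge-72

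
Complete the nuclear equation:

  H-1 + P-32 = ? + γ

Conserve mass number: 1 + 32 = A + 0, so A = 33.
Conserve atomic number: 1 + 15 = Z + 0, so Z = 16.
Z = 16 is sulfur, so the species is S-33.

S-33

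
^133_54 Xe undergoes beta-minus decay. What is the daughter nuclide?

Cs-133

Beta-minus decay: mass number changes by +0, atomic number by +1.
A: 133 = 133; Z: 54 + 1 = 55.
Z = 55 is caesium, so the daughter is ^133_55 Cs.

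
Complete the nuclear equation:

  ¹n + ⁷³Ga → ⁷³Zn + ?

proton

Conserve mass number: 1 + 73 = 73 + A, so A = 1.
Conserve atomic number: 0 + 31 = 30 + Z, so Z = 1.
A = 1 and Z = 1 is ¹H — a proton.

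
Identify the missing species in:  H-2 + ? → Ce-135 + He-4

Pr-137

Conserve mass number: 2 + A = 135 + 4, so A = 137.
Conserve atomic number: 1 + Z = 58 + 2, so Z = 59.
Z = 59 is praseodymium, so the species is Pr-137.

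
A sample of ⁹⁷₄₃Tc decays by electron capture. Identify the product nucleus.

Mo-97

Electron capture: mass number changes by +0, atomic number by -1.
A: 97 = 97; Z: 43 − 1 = 42.
Z = 42 is molybdenum, so the daughter is ⁹⁷₄₂Mo.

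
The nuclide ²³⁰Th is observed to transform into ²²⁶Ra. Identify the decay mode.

alpha decay

ΔA = 226 − 230 = -4; ΔZ = 88 − 90 = -2.
A drops by 4 and Z drops by 2 — the signature of alpha emission.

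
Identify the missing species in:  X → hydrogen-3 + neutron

H-4

Conserve mass number: A = 3 + 1, so A = 4.
Conserve atomic number: Z = 1 + 0, so Z = 1.
Z = 1 is hydrogen, so the species is hydrogen-4.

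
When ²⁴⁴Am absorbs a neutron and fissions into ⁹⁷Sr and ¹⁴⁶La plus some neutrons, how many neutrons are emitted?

2

Conserve mass number: 245 = 97 + 146 + k, so k = 245 − 243 = 2.
Check atomic number: 95 = 38 + 57 + 0 = 95. ✓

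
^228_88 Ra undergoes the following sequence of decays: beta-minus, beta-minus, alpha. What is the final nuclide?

Start: (A, Z) = (228, 88).
After β⁻: (228, 89).
After β⁻: (228, 90).
After α: (224, 88).
Z = 88 is radium.

Ra-224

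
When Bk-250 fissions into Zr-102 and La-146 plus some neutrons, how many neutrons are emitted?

Conserve mass number: 250 = 102 + 146 + k, so k = 250 − 248 = 2.
Check atomic number: 97 = 40 + 57 + 0 = 97. ✓

2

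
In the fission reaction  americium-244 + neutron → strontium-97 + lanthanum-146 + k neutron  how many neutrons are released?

2

Conserve mass number: 245 = 97 + 146 + k, so k = 245 − 243 = 2.
Check atomic number: 95 = 38 + 57 + 0 = 95. ✓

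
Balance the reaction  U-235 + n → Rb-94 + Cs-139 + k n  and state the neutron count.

3

Conserve mass number: 236 = 94 + 139 + k, so k = 236 − 233 = 3.
Check atomic number: 92 = 37 + 55 + 0 = 92. ✓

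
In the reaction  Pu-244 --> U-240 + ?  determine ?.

alpha particle

Conserve mass number: 244 = 240 + A, so A = 4.
Conserve atomic number: 94 = 92 + Z, so Z = 2.
A = 4 and Z = 2 is He-4 — an alpha particle.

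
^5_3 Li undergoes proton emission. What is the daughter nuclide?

Proton emission: mass number changes by -1, atomic number by -1.
A: 5 − 1 = 4; Z: 3 − 1 = 2.
Z = 2 is helium, so the daughter is ^4_2 He.

He-4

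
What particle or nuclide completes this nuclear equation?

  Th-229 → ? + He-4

Ra-225

Conserve mass number: 229 = A + 4, so A = 225.
Conserve atomic number: 90 = Z + 2, so Z = 88.
Z = 88 is radium, so the species is Ra-225.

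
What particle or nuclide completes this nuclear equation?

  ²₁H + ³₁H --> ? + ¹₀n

Conserve mass number: 2 + 3 = A + 1, so A = 4.
Conserve atomic number: 1 + 1 = Z + 0, so Z = 2.
A = 4 and Z = 2 is ⁴₂He — an alpha particle.

He-4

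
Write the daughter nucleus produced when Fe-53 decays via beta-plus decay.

Mn-53

Beta-plus decay: mass number changes by +0, atomic number by -1.
A: 53 = 53; Z: 26 − 1 = 25.
Z = 25 is manganese, so the daughter is Mn-53.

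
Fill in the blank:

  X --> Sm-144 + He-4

Conserve mass number: A = 144 + 4, so A = 148.
Conserve atomic number: Z = 62 + 2, so Z = 64.
Z = 64 is gadolinium, so the species is Gd-148.

Gd-148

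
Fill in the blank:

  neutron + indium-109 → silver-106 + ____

alpha particle

Conserve mass number: 1 + 109 = 106 + A, so A = 4.
Conserve atomic number: 0 + 49 = 47 + Z, so Z = 2.
A = 4 and Z = 2 is helium-4 — an alpha particle.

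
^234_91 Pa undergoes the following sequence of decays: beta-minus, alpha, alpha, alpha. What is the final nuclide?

Start: (A, Z) = (234, 91).
After β⁻: (234, 92).
After α: (230, 90).
After α: (226, 88).
After α: (222, 86).
Z = 86 is radon.

Rn-222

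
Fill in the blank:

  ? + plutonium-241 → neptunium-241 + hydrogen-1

Conserve mass number: A + 241 = 241 + 1, so A = 1.
Conserve atomic number: Z + 94 = 93 + 1, so Z = 0.
A = 1 and Z = 0 is neutron — a neutron.

neutron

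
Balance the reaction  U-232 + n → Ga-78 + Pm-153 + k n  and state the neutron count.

Conserve mass number: 233 = 78 + 153 + k, so k = 233 − 231 = 2.
Check atomic number: 92 = 31 + 61 + 0 = 92. ✓

2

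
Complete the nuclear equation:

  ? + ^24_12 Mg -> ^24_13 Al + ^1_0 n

Conserve mass number: A + 24 = 24 + 1, so A = 1.
Conserve atomic number: Z + 12 = 13 + 0, so Z = 1.
A = 1 and Z = 1 is ^1_1 H — a proton.

proton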